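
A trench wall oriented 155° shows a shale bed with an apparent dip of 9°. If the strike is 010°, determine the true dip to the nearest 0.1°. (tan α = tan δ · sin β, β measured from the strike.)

15.4°

The section is 35° from the strike.
tan(true dip) = tan 9° / sin 35° = 0.2761
δ = arctan(0.2761) = 15.44°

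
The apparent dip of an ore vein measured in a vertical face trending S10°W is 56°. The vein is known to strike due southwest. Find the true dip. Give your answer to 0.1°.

β = acute angle between strike due southwest and section S10°W = 35°.
tan(true dip) = tan 56° / sin 35° = 2.5848
δ = arctan(2.5848) = 68.85°

68.8°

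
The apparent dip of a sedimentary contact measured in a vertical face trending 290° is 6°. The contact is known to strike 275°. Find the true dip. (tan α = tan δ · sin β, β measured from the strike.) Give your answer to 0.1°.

22.1°

The section is 15° from the strike.
tan δ = tan α / sin β = tan 6° / sin 15° = 0.1051 / 0.2588 = 0.4061
true dip = arctan 0.4061 = 22.10°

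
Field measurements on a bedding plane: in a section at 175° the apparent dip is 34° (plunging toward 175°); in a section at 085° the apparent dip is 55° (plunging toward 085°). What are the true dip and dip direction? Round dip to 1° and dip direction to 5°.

true dip 58°, dip direction 110°

Each apparent-dip line lies in the plane. As unit vectors (x east, y north, z up), v₁ plunges 34°→175° and v₂ plunges 55°→085°.
n = v₁ × v₂ = (0.704, -0.260, 0.476) (taken with n_z > 0).
tan δ = √(n_x²+n_y²)/n_z = 0.751/0.476, so δ = 57.7°.
Dip direction = azimuth of (n_x, n_y) = atan2(0.704, -0.260) = 110°.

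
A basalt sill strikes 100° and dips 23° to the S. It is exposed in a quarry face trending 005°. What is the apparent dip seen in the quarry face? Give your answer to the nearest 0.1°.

The section lies 85° from the strike.
tan(apparent dip) = tan 23° · sin 85° = 0.4229
apparent dip = arctan 0.4229 = 22.92°

22.9°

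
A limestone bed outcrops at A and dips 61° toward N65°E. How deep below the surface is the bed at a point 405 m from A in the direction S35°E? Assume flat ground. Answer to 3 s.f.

The hole lies 80° from the dip direction, so the down-dip offset is 405 × cos 80° = 70.33 m.
Depth = down-dip offset × tan(dip) = 70.33 × tan 61° = 70.33 × 1.8040
Depth = 126.87 m

127 m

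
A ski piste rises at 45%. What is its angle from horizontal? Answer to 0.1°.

24.2°

tan θ = 45/100 = 0.4500
θ = arctan(0.4500) = 24.23°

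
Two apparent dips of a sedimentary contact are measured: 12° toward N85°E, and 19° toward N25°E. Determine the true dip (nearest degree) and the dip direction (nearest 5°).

Each apparent-dip line lies in the plane. As unit vectors (x east, y north, z up), v₁ plunges 12°→N85°E and v₂ plunges 19°→N25°E.
Cross product v₁ × v₂ gives the pole to the plane: n ∝ (0.150, 0.234, 0.801).
Dip δ = arctan(|n_h|/n_z) = arctan(0.278/0.801) = 19.2°.
Dip direction = azimuth of (n_x, n_y) = atan2(0.150, 0.234) = 33°.

true dip 19°, dip direction 035°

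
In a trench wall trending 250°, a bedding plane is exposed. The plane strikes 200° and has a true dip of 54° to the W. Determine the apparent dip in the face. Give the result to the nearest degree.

47°

The section lies 50° from the strike.
tan(apparent dip) = tan 54° · sin 50° = 1.0544
apparent dip = arctan 1.0544 = 46.52°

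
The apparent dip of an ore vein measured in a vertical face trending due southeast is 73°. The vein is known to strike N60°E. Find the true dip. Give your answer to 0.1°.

The section is 75° from the strike.
tan δ = tan α / sin β = tan 73° / sin 75° = 3.2709 / 0.9659 = 3.3862
true dip = arctan 3.3862 = 73.55°

73.5°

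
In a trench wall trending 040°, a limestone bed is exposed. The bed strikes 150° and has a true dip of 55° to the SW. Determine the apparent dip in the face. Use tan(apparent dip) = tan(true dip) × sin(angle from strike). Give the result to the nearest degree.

53°

The strike is 150° and the section trends 040°; the acute angle between them is β = 70°.
tan(apparent dip) = tan 55° · sin 70° = 1.3420
α = arctan(1.3420) = 53.31°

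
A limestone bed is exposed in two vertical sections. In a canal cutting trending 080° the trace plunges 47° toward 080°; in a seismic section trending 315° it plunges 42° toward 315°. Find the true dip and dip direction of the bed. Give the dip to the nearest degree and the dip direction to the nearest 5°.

true dip 65°, dip direction 020°

Represent each trace as a vector plunging at its apparent dip toward its trend (east-north-up frame): v₁ = (0.672, 0.118, -0.731), v₂ = (-0.525, 0.525, -0.669).
The plane normal is n = v₁ × v₂ ∝ (0.305, 0.834, 0.415).
Dip δ = arctan(|n_h|/n_z) = arctan(0.888/0.415) = 64.9°.
Dip direction = azimuth of (n_x, n_y) = atan2(0.305, 0.834) = 20°.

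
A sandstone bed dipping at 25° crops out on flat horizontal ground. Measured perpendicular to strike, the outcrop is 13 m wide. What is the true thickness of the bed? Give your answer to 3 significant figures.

True thickness t = w · sin(dip) = 13 × sin 25°
t = 13 × 0.4226 = 5.494 m

5.49 m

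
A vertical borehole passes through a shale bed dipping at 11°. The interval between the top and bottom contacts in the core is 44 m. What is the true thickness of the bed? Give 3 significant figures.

True thickness t = h · cos(dip) = 44 × cos 11°
t = 44 × 0.9816 = 43.192 m

43.2 m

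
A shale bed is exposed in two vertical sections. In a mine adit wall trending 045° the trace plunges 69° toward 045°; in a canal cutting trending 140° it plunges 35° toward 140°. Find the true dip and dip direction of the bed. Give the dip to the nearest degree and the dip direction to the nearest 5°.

true dip 70°, dip direction 065°

Represent each trace as a vector plunging at its apparent dip toward its trend (east-north-up frame): v₁ = (0.253, 0.253, -0.934), v₂ = (0.527, -0.628, -0.574).
The plane normal is n = v₁ × v₂ ∝ (0.731, 0.346, 0.292).
True dip = arccos(n_z / |n|) = arccos(0.3400) = 70.1°.
The horizontal component of n points toward azimuth atan2(n_x, n_y) = 65°, the dip direction.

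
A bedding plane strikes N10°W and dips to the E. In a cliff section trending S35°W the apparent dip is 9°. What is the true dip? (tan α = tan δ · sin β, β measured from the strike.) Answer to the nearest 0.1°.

12.6°

β = acute angle between strike N10°W and section S35°W = 45°.
tan δ = tan α / sin β = tan 9° / sin 45° = 0.1584 / 0.7071 = 0.2240
true dip = arctan 0.2240 = 12.63°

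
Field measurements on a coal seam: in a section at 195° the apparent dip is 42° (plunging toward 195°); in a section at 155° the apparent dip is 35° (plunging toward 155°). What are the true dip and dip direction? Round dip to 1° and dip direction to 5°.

true dip 42°, dip direction 195°

Represent each trace as a vector plunging at its apparent dip toward its trend (east-north-up frame): v₁ = (-0.192, -0.718, -0.669), v₂ = (0.346, -0.742, -0.574).
The plane normal is n = v₁ × v₂ ∝ (-0.085, -0.342, 0.391).
Dip δ = arctan(|n_h|/n_z) = arctan(0.352/0.391) = 42.0°.
The horizontal component of n points toward azimuth atan2(n_x, n_y) = 194°, the dip direction.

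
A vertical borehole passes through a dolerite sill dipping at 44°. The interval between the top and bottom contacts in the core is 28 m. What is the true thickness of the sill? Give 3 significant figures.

20.1 m

True thickness t = h · cos(dip) = 28 × cos 44°
t = 28 × 0.7193 = 20.142 m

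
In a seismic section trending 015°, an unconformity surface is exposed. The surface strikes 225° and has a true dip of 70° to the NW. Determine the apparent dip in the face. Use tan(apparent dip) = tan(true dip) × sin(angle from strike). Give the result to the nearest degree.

54°

The strike is 225° and the section trends 015°; the acute angle between them is β = 30°.
tan α = tan 70° × sin 30° = 2.7475 × 0.5000 = 1.3737
apparent dip = arctan 1.3737 = 53.95°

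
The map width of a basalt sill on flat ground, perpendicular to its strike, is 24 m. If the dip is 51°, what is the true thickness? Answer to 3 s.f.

18.7 m

True thickness t = w · sin(dip) = 24 × sin 51°
t = 24 × 0.7771 = 18.652 m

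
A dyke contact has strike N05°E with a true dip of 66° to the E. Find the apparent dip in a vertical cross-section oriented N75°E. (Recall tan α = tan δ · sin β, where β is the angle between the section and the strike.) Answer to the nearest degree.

65°

Angle between strike (N05°E) and section (N75°E): β = 70°.
tan(apparent dip) = tan 66° · sin 70° = 2.1106
α = arctan(2.1106) = 64.65°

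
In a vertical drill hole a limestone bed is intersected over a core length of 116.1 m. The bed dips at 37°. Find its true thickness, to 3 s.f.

92.7 m

True thickness t = h · cos(dip) = 116.1 × cos 37°
t = 116.1 × 0.7986 = 92.722 m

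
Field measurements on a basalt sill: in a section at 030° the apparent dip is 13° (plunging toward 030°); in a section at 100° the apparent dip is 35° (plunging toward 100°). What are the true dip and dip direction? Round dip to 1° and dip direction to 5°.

Represent each trace as a vector plunging at its apparent dip toward its trend (east-north-up frame): v₁ = (0.487, 0.844, -0.225), v₂ = (0.807, -0.142, -0.574).
Cross product v₁ × v₂ gives the pole to the plane: n ∝ (0.516, -0.098, 0.750).
True dip = arccos(n_z / |n|) = arccos(0.8191) = 35.0°.
Dip direction = azimuth of (n_x, n_y) = atan2(0.516, -0.098) = 101°.

true dip 35°, dip direction 100°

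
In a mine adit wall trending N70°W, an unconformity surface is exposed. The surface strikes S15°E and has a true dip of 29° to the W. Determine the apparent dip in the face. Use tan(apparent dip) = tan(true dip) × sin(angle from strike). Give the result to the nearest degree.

Angle between strike (S15°E) and section (N70°W): β = 55°.
tan(apparent dip) = tan 29° · sin 55° = 0.4541
apparent dip = arctan 0.4541 = 24.42°

24°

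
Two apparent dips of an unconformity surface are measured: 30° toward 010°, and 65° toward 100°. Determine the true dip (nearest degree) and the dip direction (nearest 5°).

The two traces are lines in the plane: v₁ = (sin 10°·cos 30°, cos 10°·cos 30°, −sin 30°), v₂ = (sin 100°·cos 65°, cos 100°·cos 65°, −sin 65°).
The plane normal is n = v₁ × v₂ ∝ (0.810, 0.072, 0.366).
Dip δ = arctan(|n_h|/n_z) = arctan(0.813/0.366) = 65.8°.
Dip direction = atan2(0.810, 0.072) = 85° (azimuth of n's horizontal projection).

true dip 66°, dip direction 085°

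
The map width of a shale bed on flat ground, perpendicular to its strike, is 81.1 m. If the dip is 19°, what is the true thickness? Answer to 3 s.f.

26.4 m

True thickness t = w · sin(dip) = 81.1 × sin 19°
t = 81.1 × 0.3256 = 26.404 m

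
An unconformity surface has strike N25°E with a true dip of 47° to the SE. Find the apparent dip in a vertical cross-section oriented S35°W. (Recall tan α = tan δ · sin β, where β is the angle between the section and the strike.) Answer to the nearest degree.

11°

The section lies 10° from the strike.
tan α = tan 47° × sin 10° = 1.0724 × 0.1736 = 0.1862
α = arctan(0.1862) = 10.55°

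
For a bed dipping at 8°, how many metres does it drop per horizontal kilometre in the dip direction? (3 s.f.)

drop per km = 1000 × tan 8° = 1000 × 0.1405

141 m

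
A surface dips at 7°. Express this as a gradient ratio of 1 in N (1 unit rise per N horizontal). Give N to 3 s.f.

1 : N means tan θ = 1/N, so N = 1/tan 7° = 1/0.1228

1 in 8.14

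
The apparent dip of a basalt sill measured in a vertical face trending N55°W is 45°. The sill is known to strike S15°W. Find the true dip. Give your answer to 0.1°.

46.8°

β = acute angle between strike S15°W and section N55°W = 70°.
tan δ = tan α / sin β = tan 45° / sin 70° = 1.0000 / 0.9397 = 1.0642
true dip = arctan 1.0642 = 46.78°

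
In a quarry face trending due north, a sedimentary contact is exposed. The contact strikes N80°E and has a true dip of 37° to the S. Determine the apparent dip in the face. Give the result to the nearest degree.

Angle between strike (N80°E) and section (due north): β = 80°.
tan(apparent dip) = tan 37° · sin 80° = 0.7421
α = arctan(0.7421) = 36.58°

37°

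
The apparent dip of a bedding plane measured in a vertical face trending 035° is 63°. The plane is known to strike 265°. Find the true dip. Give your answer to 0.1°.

β = acute angle between strike 265° and section 035° = 50°.
tan δ = tan α / sin β = tan 63° / sin 50° = 1.9626 / 0.7660 = 2.5620
δ = arctan(2.5620) = 68.68°

68.7°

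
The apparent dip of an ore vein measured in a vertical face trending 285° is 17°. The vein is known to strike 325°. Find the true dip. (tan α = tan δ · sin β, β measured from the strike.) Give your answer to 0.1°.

β = acute angle between strike 325° and section 285° = 40°.
tan(true dip) = tan 17° / sin 40° = 0.4756
δ = arctan(0.4756) = 25.44°

25.4°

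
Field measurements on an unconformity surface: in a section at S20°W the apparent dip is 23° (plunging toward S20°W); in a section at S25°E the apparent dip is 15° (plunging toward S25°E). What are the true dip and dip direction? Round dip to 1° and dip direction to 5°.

Represent each trace as a vector plunging at its apparent dip toward its trend (east-north-up frame): v₁ = (-0.315, -0.865, -0.391), v₂ = (0.408, -0.875, -0.259).
n = v₁ × v₂ = (-0.118, -0.241, 0.629) (taken with n_z > 0).
True dip = arccos(n_z / |n|) = arccos(0.9197) = 23.1°.
Dip direction = azimuth of (n_x, n_y) = atan2(-0.118, -0.241) = 206°.

true dip 23°, dip direction 205°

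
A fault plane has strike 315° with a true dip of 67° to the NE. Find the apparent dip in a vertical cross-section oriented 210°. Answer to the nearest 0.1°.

66.3°

The section lies 75° from the strike.
tan α = tan 67° × sin 75° = 2.3559 × 0.9659 = 2.2756
apparent dip = arctan 2.2756 = 66.28°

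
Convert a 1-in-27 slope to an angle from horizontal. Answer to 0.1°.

tan θ = 1/27 = 0.0370
θ = arctan(0.0370) = 2.12°

2.1°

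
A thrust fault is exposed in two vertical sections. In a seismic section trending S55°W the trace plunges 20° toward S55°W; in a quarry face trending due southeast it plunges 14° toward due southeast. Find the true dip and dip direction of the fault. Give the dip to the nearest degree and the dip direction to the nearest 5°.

The two traces are lines in the plane: v₁ = (sin 235°·cos 20°, cos 235°·cos 20°, −sin 20°), v₂ = (sin 135°·cos 14°, cos 135°·cos 14°, −sin 14°).
n = v₁ × v₂ = (-0.104, -0.421, 0.898) (taken with n_z > 0).
True dip = arccos(n_z / |n|) = arccos(0.9005) = 25.8°.
Dip direction = atan2(-0.104, -0.421) = 194° (azimuth of n's horizontal projection).

true dip 26°, dip direction 195°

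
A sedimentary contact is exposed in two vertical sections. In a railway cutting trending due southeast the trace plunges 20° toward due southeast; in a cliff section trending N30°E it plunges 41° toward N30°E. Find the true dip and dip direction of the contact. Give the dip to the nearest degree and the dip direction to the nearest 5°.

The two traces are lines in the plane: v₁ = (sin 135°·cos 20°, cos 135°·cos 20°, −sin 20°), v₂ = (sin 30°·cos 41°, cos 30°·cos 41°, −sin 41°).
The plane normal is n = v₁ × v₂ ∝ (0.659, 0.307, 0.685).
True dip = arccos(n_z / |n|) = arccos(0.6856) = 46.7°.
The horizontal component of n points toward azimuth atan2(n_x, n_y) = 65°, the dip direction.

true dip 47°, dip direction 065°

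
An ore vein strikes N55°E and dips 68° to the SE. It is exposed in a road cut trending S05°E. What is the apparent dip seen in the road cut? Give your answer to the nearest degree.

The section lies 60° from the strike.
tan(apparent dip) = tan 68° · sin 60° = 2.1435
apparent dip = arctan 2.1435 = 64.99°

65°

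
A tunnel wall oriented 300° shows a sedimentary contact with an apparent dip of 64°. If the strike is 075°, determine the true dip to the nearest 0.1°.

71.0°

The section is 45° from the strike.
tan(true dip) = tan 64° / sin 45° = 2.8996
true dip = arctan 2.8996 = 70.97°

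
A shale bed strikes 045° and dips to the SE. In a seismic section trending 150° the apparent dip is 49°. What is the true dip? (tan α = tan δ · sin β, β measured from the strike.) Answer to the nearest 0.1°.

The section is 75° from the strike.
tan δ = tan α / sin β = tan 49° / sin 75° = 1.1504 / 0.9659 = 1.1909
true dip = arctan 1.1909 = 49.98°

50.0°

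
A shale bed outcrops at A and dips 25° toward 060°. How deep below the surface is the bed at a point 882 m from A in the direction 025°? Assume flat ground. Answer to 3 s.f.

337 m

The hole lies 35° from the dip direction, so the down-dip offset is 882 × cos 35° = 722.49 m.
Depth = down-dip offset × tan(dip) = 722.49 × tan 25° = 722.49 × 0.4663
Depth = 336.90 m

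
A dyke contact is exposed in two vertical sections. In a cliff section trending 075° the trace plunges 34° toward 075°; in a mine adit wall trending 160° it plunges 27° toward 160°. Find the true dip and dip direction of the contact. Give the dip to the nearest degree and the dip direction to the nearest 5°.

Represent each trace as a vector plunging at its apparent dip toward its trend (east-north-up frame): v₁ = (0.801, 0.215, -0.559), v₂ = (0.305, -0.837, -0.454).
The plane normal is n = v₁ × v₂ ∝ (0.566, -0.193, 0.736).
tan δ = √(n_x²+n_y²)/n_z = 0.598/0.736, so δ = 39.1°.
The horizontal component of n points toward azimuth atan2(n_x, n_y) = 109°, the dip direction.

true dip 39°, dip direction 110°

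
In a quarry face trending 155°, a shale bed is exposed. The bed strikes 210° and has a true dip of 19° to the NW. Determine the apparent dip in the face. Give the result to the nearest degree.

16°

Angle between strike (210°) and section (155°): β = 55°.
tan α = tan 19° × sin 55° = 0.3443 × 0.8192 = 0.2821
apparent dip = arctan 0.2821 = 15.75°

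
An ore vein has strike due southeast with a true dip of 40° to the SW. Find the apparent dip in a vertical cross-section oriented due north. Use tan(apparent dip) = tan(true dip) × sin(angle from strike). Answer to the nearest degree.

The strike is due southeast and the section trends due north; the acute angle between them is β = 45°.
tan(apparent dip) = tan 40° · sin 45° = 0.5933
apparent dip = arctan 0.5933 = 30.68°

31°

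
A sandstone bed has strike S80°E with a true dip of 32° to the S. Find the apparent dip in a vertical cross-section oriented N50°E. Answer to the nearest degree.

The strike is S80°E and the section trends N50°E; the acute angle between them is β = 50°.
tan(apparent dip) = tan 32° · sin 50° = 0.4787
α = arctan(0.4787) = 25.58°

26°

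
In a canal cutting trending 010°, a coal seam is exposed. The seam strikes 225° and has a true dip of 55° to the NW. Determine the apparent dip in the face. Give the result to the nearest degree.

39°

The strike is 225° and the section trends 010°; the acute angle between them is β = 35°.
tan α = tan 55° × sin 35° = 1.4281 × 0.5736 = 0.8192
α = arctan(0.8192) = 39.32°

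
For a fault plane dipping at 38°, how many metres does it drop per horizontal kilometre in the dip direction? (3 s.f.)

drop per km = 1000 × tan 38° = 1000 × 0.7813

781 m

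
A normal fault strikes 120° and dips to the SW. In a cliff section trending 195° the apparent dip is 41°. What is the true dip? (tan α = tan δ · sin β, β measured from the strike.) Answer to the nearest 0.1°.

42.0°

The section is 75° from the strike.
tan δ = tan α / sin β = tan 41° / sin 75° = 0.8693 / 0.9659 = 0.9000
δ = arctan(0.9000) = 41.99°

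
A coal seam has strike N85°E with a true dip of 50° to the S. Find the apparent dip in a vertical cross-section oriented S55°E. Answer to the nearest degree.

37°

The strike is N85°E and the section trends S55°E; the acute angle between them is β = 40°.
tan α = tan 50° × sin 40° = 1.1918 × 0.6428 = 0.7660
α = arctan(0.7660) = 37.45°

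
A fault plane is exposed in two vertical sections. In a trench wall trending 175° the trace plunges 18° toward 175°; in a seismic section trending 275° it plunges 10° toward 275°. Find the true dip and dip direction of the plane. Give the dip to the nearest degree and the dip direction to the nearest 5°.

true dip 22°, dip direction 210°

Represent each trace as a vector plunging at its apparent dip toward its trend (east-north-up frame): v₁ = (0.083, -0.947, -0.309), v₂ = (-0.981, 0.086, -0.174).
The plane normal is n = v₁ × v₂ ∝ (-0.191, -0.318, 0.922).
Dip δ = arctan(|n_h|/n_z) = arctan(0.371/0.922) = 21.9°.
The horizontal component of n points toward azimuth atan2(n_x, n_y) = 211°, the dip direction.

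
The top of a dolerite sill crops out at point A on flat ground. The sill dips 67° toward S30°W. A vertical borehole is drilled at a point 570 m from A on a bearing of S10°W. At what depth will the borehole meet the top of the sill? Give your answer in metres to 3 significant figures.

1260 m

The hole lies 20° from the dip direction, so the down-dip offset is 570 × cos 20° = 535.62 m.
Depth = down-dip offset × tan(dip) = 535.62 × tan 67° = 535.62 × 2.3559
Depth = 1261.85 m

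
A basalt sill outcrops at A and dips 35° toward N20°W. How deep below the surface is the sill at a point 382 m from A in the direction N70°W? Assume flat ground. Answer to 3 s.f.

172 m

The hole lies 50° from the dip direction, so the down-dip offset is 382 × cos 50° = 245.54 m.
Depth = down-dip offset × tan(dip) = 245.54 × tan 35° = 245.54 × 0.7002
Depth = 171.93 m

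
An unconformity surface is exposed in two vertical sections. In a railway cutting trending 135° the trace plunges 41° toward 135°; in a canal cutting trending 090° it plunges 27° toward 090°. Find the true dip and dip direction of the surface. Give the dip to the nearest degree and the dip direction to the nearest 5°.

Represent each trace as a vector plunging at its apparent dip toward its trend (east-north-up frame): v₁ = (0.534, -0.534, -0.656), v₂ = (0.891, 0.000, -0.454).
n = v₁ × v₂ = (0.242, -0.342, 0.475) (taken with n_z > 0).
True dip = arccos(n_z / |n|) = arccos(0.7500) = 41.4°.
The horizontal component of n points toward azimuth atan2(n_x, n_y) = 145°, the dip direction.

true dip 41°, dip direction 145°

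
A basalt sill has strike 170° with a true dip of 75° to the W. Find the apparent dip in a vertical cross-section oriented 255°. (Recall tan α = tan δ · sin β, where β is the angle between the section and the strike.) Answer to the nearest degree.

The section lies 85° from the strike.
tan α = tan 75° × sin 85° = 3.7321 × 0.9962 = 3.7178
α = arctan(3.7178) = 74.95°

75°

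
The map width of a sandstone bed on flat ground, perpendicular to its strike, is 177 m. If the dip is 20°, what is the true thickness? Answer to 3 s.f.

True thickness t = w · sin(dip) = 177 × sin 20°
t = 177 × 0.3420 = 60.538 m

60.5 m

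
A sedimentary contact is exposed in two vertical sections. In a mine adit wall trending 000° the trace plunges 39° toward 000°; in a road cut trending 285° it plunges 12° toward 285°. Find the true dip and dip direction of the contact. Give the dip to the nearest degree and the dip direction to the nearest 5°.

true dip 39°, dip direction 000°

The two traces are lines in the plane: v₁ = (sin 0°·cos 39°, cos 0°·cos 39°, −sin 39°), v₂ = (sin 285°·cos 12°, cos 285°·cos 12°, −sin 12°).
The plane normal is n = v₁ × v₂ ∝ (-0.002, 0.595, 0.734).
Dip δ = arctan(|n_h|/n_z) = arctan(0.595/0.734) = 39.0°.
The horizontal component of n points toward azimuth atan2(n_x, n_y) = 360°, the dip direction.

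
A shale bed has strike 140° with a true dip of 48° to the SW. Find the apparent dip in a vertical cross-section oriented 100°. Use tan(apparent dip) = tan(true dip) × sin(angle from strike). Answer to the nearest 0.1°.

The strike is 140° and the section trends 100°; the acute angle between them is β = 40°.
tan(apparent dip) = tan 48° · sin 40° = 0.7139
α = arctan(0.7139) = 35.52°

35.5°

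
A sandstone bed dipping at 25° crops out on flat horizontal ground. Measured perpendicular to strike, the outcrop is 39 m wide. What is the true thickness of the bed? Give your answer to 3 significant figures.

16.5 m

True thickness t = w · sin(dip) = 39 × sin 25°
t = 39 × 0.4226 = 16.482 m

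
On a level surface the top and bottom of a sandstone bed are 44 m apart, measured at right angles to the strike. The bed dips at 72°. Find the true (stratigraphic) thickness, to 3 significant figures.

True thickness t = w · sin(dip) = 44 × sin 72°
t = 44 × 0.9511 = 41.846 m

41.8 m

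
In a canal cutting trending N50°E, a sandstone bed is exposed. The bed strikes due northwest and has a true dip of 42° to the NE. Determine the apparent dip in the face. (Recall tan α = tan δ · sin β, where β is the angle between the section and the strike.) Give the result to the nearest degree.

The strike is due northwest and the section trends N50°E; the acute angle between them is β = 85°.
tan α = tan 42° × sin 85° = 0.9004 × 0.9962 = 0.8970
apparent dip = arctan 0.8970 = 41.89°

42°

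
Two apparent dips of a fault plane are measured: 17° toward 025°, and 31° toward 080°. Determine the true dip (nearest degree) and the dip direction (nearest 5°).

The two traces are lines in the plane: v₁ = (sin 25°·cos 17°, cos 25°·cos 17°, −sin 17°), v₂ = (sin 80°·cos 31°, cos 80°·cos 31°, −sin 31°).
Cross product v₁ × v₂ gives the pole to the plane: n ∝ (0.403, 0.039, 0.671).
True dip = arccos(n_z / |n|) = arccos(0.8565) = 31.1°.
Dip direction = atan2(0.403, 0.039) = 85° (azimuth of n's horizontal projection).

true dip 31°, dip direction 085°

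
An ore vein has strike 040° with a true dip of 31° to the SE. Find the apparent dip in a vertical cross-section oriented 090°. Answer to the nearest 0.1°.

24.7°

The section lies 50° from the strike.
tan α = tan 31° × sin 50° = 0.6009 × 0.7660 = 0.4603
apparent dip = arctan 0.4603 = 24.72°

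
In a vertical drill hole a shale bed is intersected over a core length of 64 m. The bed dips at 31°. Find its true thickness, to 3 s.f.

True thickness t = h · cos(dip) = 64 × cos 31°
t = 64 × 0.8572 = 54.859 m

54.9 m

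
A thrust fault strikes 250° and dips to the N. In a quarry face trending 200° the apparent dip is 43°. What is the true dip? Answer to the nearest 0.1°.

50.6°

β = acute angle between strike 250° and section 200° = 50°.
tan δ = tan α / sin β = tan 43° / sin 50° = 0.9325 / 0.7660 = 1.2173
δ = arctan(1.2173) = 50.60°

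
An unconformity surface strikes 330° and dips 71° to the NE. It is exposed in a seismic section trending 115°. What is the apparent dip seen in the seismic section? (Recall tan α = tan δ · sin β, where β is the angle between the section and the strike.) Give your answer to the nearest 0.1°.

59.0°

Angle between strike (330°) and section (115°): β = 35°.
tan(apparent dip) = tan 71° · sin 35° = 1.6658
apparent dip = arctan 1.6658 = 59.02°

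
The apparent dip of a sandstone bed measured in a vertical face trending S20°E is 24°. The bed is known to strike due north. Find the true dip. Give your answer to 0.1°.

β = acute angle between strike due north and section S20°E = 20°.
tan δ = tan α / sin β = tan 24° / sin 20° = 0.4452 / 0.3420 = 1.3018
true dip = arctan 1.3018 = 52.47°

52.5°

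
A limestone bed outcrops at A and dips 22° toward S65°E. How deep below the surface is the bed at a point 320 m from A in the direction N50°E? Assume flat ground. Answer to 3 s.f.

54.6 m

The hole lies 65° from the dip direction, so the down-dip offset is 320 × cos 65° = 135.24 m.
Depth = down-dip offset × tan(dip) = 135.24 × tan 22° = 135.24 × 0.4040
Depth = 54.64 m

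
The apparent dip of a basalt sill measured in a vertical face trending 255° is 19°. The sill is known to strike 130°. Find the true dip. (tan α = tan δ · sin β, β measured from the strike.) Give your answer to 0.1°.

22.8°

The section is 55° from the strike.
tan(true dip) = tan 19° / sin 55° = 0.4203
δ = arctan(0.4203) = 22.80°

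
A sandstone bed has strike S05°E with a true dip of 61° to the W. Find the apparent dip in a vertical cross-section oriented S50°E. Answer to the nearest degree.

Angle between strike (S05°E) and section (S50°E): β = 45°.
tan(apparent dip) = tan 61° · sin 45° = 1.2757
apparent dip = arctan 1.2757 = 51.91°

52°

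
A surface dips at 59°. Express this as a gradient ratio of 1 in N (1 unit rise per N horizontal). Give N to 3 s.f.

1 : N means tan θ = 1/N, so N = 1/tan 59° = 1/1.6643

1 in 0.601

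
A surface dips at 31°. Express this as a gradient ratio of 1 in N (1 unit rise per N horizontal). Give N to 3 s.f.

1 : N means tan θ = 1/N, so N = 1/tan 31° = 1/0.6009

1 in 1.66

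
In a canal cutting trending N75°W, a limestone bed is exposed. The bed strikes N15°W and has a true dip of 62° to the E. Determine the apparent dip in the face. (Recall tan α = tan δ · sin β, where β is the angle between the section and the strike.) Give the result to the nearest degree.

The strike is N15°W and the section trends N75°W; the acute angle between them is β = 60°.
tan α = tan 62° × sin 60° = 1.8807 × 0.8660 = 1.6288
apparent dip = arctan 1.6288 = 58.45°

58°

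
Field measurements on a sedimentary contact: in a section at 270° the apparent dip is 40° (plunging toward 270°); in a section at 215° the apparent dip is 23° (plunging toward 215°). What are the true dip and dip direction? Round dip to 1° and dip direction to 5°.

Represent each trace as a vector plunging at its apparent dip toward its trend (east-north-up frame): v₁ = (-0.766, -0.000, -0.643), v₂ = (-0.528, -0.754, -0.391).
The plane normal is n = v₁ × v₂ ∝ (-0.485, 0.040, 0.578).
True dip = arccos(n_z / |n|) = arccos(0.7650) = 40.1°.
Dip direction = azimuth of (n_x, n_y) = atan2(-0.485, 0.040) = 275°.

true dip 40°, dip direction 275°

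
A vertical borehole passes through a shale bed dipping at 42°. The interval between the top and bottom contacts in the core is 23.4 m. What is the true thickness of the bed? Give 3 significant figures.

17.4 m

True thickness t = h · cos(dip) = 23.4 × cos 42°
t = 23.4 × 0.7431 = 17.390 m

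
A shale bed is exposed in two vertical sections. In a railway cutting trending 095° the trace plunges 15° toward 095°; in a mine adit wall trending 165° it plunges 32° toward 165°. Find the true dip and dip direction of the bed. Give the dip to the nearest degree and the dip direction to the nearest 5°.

true dip 32°, dip direction 160°

Represent each trace as a vector plunging at its apparent dip toward its trend (east-north-up frame): v₁ = (0.962, -0.084, -0.259), v₂ = (0.219, -0.819, -0.530).
n = v₁ × v₂ = (0.167, -0.453, 0.770) (taken with n_z > 0).
True dip = arccos(n_z / |n|) = arccos(0.8470) = 32.1°.
The horizontal component of n points toward azimuth atan2(n_x, n_y) = 160°, the dip direction.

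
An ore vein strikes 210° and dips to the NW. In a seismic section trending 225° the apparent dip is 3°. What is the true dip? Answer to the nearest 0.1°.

The section is 15° from the strike.
tan δ = tan α / sin β = tan 3° / sin 15° = 0.0524 / 0.2588 = 0.2025
true dip = arctan 0.2025 = 11.45°

11.4°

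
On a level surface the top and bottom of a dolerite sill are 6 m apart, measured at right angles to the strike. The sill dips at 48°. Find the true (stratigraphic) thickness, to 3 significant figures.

True thickness t = w · sin(dip) = 6 × sin 48°
t = 6 × 0.7431 = 4.459 m

4.46 m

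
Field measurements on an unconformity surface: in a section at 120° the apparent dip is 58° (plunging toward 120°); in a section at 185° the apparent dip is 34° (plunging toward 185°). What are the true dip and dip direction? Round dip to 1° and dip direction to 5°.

true dip 58°, dip direction 120°

Each apparent-dip line lies in the plane. As unit vectors (x east, y north, z up), v₁ plunges 58°→120° and v₂ plunges 34°→185°.
Cross product v₁ × v₂ gives the pole to the plane: n ∝ (0.552, -0.318, 0.398).
Dip δ = arctan(|n_h|/n_z) = arctan(0.637/0.398) = 58.0°.
Dip direction = atan2(0.552, -0.318) = 120° (azimuth of n's horizontal projection).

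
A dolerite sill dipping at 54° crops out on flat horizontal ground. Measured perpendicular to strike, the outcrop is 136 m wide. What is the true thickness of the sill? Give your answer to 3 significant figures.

True thickness t = w · sin(dip) = 136 × sin 54°
t = 136 × 0.8090 = 110.026 m

110 m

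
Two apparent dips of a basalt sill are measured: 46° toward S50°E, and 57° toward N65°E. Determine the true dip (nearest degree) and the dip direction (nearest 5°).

true dip 58°, dip direction 080°

Each apparent-dip line lies in the plane. As unit vectors (x east, y north, z up), v₁ plunges 46°→S50°E and v₂ plunges 57°→N65°E.
The plane normal is n = v₁ × v₂ ∝ (0.540, 0.091, 0.343).
True dip = arccos(n_z / |n|) = arccos(0.5306) = 58.0°.
The horizontal component of n points toward azimuth atan2(n_x, n_y) = 80°, the dip direction.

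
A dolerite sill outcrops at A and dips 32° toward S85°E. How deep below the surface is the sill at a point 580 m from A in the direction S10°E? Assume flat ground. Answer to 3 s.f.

93.8 m

The hole lies 75° from the dip direction, so the down-dip offset is 580 × cos 75° = 150.12 m.
Depth = down-dip offset × tan(dip) = 150.12 × tan 32° = 150.12 × 0.6249
Depth = 93.80 m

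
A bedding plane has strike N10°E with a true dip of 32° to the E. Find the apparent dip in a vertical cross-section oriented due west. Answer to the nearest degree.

32°

The strike is N10°E and the section trends due west; the acute angle between them is β = 80°.
tan α = tan 32° × sin 80° = 0.6249 × 0.9848 = 0.6154
α = arctan(0.6154) = 31.61°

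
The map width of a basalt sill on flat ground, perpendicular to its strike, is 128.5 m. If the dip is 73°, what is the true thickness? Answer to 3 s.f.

123 m

True thickness t = w · sin(dip) = 128.5 × sin 73°
t = 128.5 × 0.9563 = 122.885 m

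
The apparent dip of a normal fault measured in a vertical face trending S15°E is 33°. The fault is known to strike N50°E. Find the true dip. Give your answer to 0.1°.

The section is 65° from the strike.
tan(true dip) = tan 33° / sin 65° = 0.7165
δ = arctan(0.7165) = 35.62°

35.6°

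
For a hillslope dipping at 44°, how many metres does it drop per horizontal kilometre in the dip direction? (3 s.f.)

966 m

drop per km = 1000 × tan 44° = 1000 × 0.9657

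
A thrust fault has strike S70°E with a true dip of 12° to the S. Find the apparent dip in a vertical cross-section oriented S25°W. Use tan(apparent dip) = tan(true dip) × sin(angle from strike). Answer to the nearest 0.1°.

12.0°

Angle between strike (S70°E) and section (S25°W): β = 85°.
tan(apparent dip) = tan 12° · sin 85° = 0.2117
apparent dip = arctan 0.2117 = 11.96°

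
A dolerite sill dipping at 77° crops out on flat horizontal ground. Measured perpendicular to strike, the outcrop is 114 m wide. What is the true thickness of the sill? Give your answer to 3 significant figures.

111 m

True thickness t = w · sin(dip) = 114 × sin 77°
t = 114 × 0.9744 = 111.078 m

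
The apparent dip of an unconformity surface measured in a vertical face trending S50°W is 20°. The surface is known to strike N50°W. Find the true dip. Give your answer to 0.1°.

20.3°

The section is 80° from the strike.
tan(true dip) = tan 20° / sin 80° = 0.3696
δ = arctan(0.3696) = 20.28°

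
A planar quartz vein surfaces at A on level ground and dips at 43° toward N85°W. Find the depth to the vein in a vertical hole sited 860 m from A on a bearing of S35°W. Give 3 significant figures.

The hole lies 60° from the dip direction, so the down-dip offset is 860 × cos 60° = 430.00 m.
Depth = down-dip offset × tan(dip) = 430.00 × tan 43° = 430.00 × 0.9325
Depth = 400.98 m

401 m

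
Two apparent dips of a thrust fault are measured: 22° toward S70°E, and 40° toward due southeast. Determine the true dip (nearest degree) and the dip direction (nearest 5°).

true dip 50°, dip direction 180°

Represent each trace as a vector plunging at its apparent dip toward its trend (east-north-up frame): v₁ = (0.871, -0.317, -0.375), v₂ = (0.542, -0.542, -0.643).
The plane normal is n = v₁ × v₂ ∝ (-0.001, -0.357, 0.300).
tan δ = √(n_x²+n_y²)/n_z = 0.357/0.300, so δ = 50.0°.
Dip direction = atan2(-0.001, -0.357) = 180° (azimuth of n's horizontal projection).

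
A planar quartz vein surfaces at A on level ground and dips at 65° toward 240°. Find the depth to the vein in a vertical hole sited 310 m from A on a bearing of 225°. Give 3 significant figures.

The hole lies 15° from the dip direction, so the down-dip offset is 310 × cos 15° = 299.44 m.
Depth = down-dip offset × tan(dip) = 299.44 × tan 65° = 299.44 × 2.1445
Depth = 642.14 m

642 m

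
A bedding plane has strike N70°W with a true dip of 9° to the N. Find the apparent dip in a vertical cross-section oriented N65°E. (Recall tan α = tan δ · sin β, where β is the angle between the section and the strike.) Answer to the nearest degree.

6°

Angle between strike (N70°W) and section (N65°E): β = 45°.
tan(apparent dip) = tan 9° · sin 45° = 0.1120
α = arctan(0.1120) = 6.39°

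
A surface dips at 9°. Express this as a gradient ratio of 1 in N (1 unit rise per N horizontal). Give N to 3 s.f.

1 in 6.31

1 : N means tan θ = 1/N, so N = 1/tan 9° = 1/0.1584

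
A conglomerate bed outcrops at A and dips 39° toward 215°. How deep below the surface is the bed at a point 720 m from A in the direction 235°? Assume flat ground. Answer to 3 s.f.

The hole lies 20° from the dip direction, so the down-dip offset is 720 × cos 20° = 676.58 m.
Depth = down-dip offset × tan(dip) = 676.58 × tan 39° = 676.58 × 0.8098
Depth = 547.88 m

548 m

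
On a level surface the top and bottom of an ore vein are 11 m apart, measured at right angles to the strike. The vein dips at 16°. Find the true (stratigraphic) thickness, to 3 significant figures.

True thickness t = w · sin(dip) = 11 × sin 16°
t = 11 × 0.2756 = 3.032 m

3.03 m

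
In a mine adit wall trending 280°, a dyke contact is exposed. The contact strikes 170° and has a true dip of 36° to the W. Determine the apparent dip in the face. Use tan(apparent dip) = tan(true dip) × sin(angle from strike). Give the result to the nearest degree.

The section lies 70° from the strike.
tan α = tan 36° × sin 70° = 0.7265 × 0.9397 = 0.6827
α = arctan(0.6827) = 34.32°

34°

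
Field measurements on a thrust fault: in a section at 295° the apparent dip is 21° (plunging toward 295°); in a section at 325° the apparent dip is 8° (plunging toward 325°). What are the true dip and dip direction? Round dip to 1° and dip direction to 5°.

Each apparent-dip line lies in the plane. As unit vectors (x east, y north, z up), v₁ plunges 21°→295° and v₂ plunges 8°→325°.
n = v₁ × v₂ = (-0.236, -0.086, 0.462) (taken with n_z > 0).
True dip = arccos(n_z / |n|) = arccos(0.8789) = 28.5°.
Dip direction = azimuth of (n_x, n_y) = atan2(-0.236, -0.086) = 250°.

true dip 28°, dip direction 250°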